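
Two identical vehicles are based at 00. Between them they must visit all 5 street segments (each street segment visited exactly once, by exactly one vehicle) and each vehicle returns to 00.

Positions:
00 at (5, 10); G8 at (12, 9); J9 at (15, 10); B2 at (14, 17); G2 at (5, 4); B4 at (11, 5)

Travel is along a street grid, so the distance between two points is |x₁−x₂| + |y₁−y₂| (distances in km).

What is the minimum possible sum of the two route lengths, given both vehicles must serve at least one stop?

Check every non-empty split of the stops between the two vehicles; for each half take its own optimal tour:
  {G8} + {J9, B2, G2, B4}: 16 + 46 = 62
  {J9} + {G8, B2, G2, B4}: 20 + 44 = 64
  {G8, J9} + {B2, G2, B4}: 22 + 44 = 66
  {B2} + {G8, J9, G2, B4}: 32 + 32 = 64
  {G8, B2} + {J9, G2, B4}: 34 + 32 = 66
  {J9, B2} + {G8, G2, B4}: 34 + 26 = 60
  … (15 splits in total)
  {G2} + {G8, J9, B2, B4}: 12 + 44 = 56  ← best
Best: vehicle 1 00 → G2 → 00 = 12; vehicle 2 00 → J9 → B2 → G8 → B4 → 00 = 44; combined 56.

56 km — the smallest possible combined total.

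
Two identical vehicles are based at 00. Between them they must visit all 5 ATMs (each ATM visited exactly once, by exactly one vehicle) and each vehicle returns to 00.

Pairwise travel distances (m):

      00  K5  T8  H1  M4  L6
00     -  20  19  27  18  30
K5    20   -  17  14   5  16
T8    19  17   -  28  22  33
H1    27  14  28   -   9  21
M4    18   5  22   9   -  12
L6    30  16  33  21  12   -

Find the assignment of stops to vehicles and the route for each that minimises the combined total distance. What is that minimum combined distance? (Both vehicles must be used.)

There are 2^4 − 1 = 15 ways to divide the 5 stops into two non-empty groups. For each, the best each vehicle can do is its own shortest tour through its group:
  {K5} + {T8, H1, M4, L6}: 40 + 98 = 138
  {T8} + {K5, H1, M4, L6}: 38 + 84 = 122
  {K5, T8} + {H1, M4, L6}: 56 + 78 = 134
  {H1} + {K5, T8, M4, L6}: 54 + 82 = 136
  {K5, H1} + {T8, M4, L6}: 61 + 82 = 143
  {T8, H1} + {K5, M4, L6}: 74 + 66 = 140
  … (15 splits in total)
Best: vehicle 1 00 → T8 → 00 = 38; vehicle 2 00 → K5 → L6 → H1 → M4 → 00 = 84; combined 122.

Minimum combined distance: 122 m.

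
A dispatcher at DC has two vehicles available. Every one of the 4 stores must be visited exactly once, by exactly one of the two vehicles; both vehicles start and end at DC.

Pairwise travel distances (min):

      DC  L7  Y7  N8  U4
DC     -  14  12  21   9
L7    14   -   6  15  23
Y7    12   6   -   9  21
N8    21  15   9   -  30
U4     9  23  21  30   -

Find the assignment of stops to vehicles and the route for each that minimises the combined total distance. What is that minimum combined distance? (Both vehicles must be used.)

Minimum combined distance: 68 min.

Check every non-empty split of the stops between the two vehicles; for each half take its own optimal tour:
  {L7} + {Y7, N8, U4}: 28 + 60 = 88
  {Y7} + {L7, N8, U4}: 24 + 68 = 92
  {L7, Y7} + {N8, U4}: 32 + 60 = 92
  {N8} + {L7, Y7, U4}: 42 + 50 = 92
  {L7, N8} + {Y7, U4}: 50 + 42 = 92
  {Y7, N8} + {L7, U4}: 42 + 46 = 88
  … (7 splits in total)
  {L7, Y7, N8} + {U4}: 50 + 18 = 68  ← best
Best: vehicle 1 DC → L7 → Y7 → N8 → DC = 50; vehicle 2 DC → U4 → DC = 18; combined 68.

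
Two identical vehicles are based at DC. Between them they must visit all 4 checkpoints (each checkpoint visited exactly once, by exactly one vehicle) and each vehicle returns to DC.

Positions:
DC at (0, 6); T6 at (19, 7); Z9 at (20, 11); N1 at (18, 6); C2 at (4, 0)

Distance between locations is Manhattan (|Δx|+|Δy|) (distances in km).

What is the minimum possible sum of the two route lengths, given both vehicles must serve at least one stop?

Try each way of splitting the stops between the two vehicles (each non-empty) and, for each split, find the best tour for each vehicle:
  {T6} + {Z9, N1, C2}: 40 + 62 = 102
  {Z9} + {T6, N1, C2}: 50 + 52 = 102
  {T6, Z9} + {N1, C2}: 50 + 48 = 98
  {N1} + {T6, Z9, C2}: 36 + 62 = 98
  {T6, N1} + {Z9, C2}: 40 + 62 = 102
  {Z9, N1} + {T6, C2}: 50 + 52 = 102
  … (7 splits in total)
  {T6, Z9, N1} + {C2}: 50 + 20 = 70  ← best
Best: vehicle 1 DC → T6 → Z9 → N1 → DC = 50; vehicle 2 DC → C2 → DC = 20; combined 70.

Minimum combined distance: 70 km.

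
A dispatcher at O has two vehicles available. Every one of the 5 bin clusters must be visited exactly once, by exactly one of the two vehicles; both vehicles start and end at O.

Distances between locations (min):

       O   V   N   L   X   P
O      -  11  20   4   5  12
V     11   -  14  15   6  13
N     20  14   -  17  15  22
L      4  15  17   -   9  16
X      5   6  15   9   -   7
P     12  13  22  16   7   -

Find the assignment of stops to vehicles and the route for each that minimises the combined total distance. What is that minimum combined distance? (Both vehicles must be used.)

Try each way of splitting the stops between the two vehicles (each non-empty) and, for each split, find the best tour for each vehicle:
  {V} + {N, L, X, P}: 22 + 55 = 77
  {N} + {V, L, X, P}: 40 + 44 = 84
  {V, N} + {L, X, P}: 45 + 32 = 77
  {L} + {V, N, X, P}: 8 + 59 = 67
  {V, L} + {N, X, P}: 30 + 54 = 84
  {N, L} + {V, X, P}: 41 + 36 = 77
  … (15 splits in total)
Best: vehicle 1 O → L → O = 8; vehicle 2 O → V → N → X → P → O = 59; combined 67.

Minimum combined distance: 67 min.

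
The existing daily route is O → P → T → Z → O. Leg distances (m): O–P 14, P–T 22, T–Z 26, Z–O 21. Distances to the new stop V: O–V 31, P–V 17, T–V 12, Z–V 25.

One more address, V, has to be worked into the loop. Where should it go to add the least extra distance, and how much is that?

Insertion cost between consecutive stops i–j is d(i,V) + d(V,j) − d(i,j):
  between O and P: 31 + 17 − 14 = 34
  between P and T: 17 + 12 − 22 = 7
  between T and Z: 12 + 25 − 26 = 11
  between Z and O: 25 + 31 − 21 = 35
Cheapest insertion is between P and T, adding 7.
New total = 83 + 7 = 90.

Minimum extra distance: 7 m, inserting V between P and T.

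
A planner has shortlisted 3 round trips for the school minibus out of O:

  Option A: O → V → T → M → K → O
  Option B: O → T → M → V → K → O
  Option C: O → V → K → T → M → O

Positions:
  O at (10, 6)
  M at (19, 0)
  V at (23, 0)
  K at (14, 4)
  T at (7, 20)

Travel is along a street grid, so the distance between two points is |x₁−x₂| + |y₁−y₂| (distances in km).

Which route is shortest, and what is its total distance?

Option A: 19 + 36 + 32 + 9 + 6 = 102
Option B: 17 + 32 + 4 + 13 + 6 = 72
Option C: 19 + 13 + 23 + 32 + 15 = 102

72 km — Option B is the shortest.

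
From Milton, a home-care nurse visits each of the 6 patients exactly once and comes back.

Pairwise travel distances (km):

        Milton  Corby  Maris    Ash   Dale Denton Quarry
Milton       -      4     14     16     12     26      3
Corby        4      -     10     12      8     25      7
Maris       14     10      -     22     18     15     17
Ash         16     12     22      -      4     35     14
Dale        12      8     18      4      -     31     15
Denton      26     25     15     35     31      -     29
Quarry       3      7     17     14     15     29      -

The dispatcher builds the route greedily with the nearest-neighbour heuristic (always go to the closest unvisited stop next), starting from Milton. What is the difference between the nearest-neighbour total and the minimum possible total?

The nearest-neighbour route is 5 km longer than optimal.

From Milton: Quarry=3, Corby=4, Dale=12, Maris=14, Ash=16, Denton=26 → choose Quarry (3).
From Quarry: Corby=7, Ash=14, Dale=15, Maris=17, Denton=29 → choose Corby (7).
From Corby: Dale=8, Maris=10, Ash=12, Denton=25 → choose Dale (8).
From Dale: Ash=4, Maris=18, Denton=31 → choose Ash (4).
From Ash: Maris=22, Denton=35 → choose Maris (22).
From Maris: Denton=15 → choose Denton (15).
NN route Milton → Quarry → Corby → Dale → Ash → Maris → Denton → Milton costs 85.
Optimal: Milton → Denton → Maris → Corby → Dale → Ash → Quarry → Milton costs 80 (by enumerating all 360 distinct tours).
Excess = 85 − 80 = 5.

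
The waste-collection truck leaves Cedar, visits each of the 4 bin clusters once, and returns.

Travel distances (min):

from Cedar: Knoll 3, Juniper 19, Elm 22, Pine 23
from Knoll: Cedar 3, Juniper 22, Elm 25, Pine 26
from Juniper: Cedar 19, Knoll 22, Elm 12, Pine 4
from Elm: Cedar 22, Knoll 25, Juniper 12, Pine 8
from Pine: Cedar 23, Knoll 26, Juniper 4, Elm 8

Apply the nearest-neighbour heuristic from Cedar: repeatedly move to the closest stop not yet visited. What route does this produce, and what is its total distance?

Cedar → [Knoll:3 / Juniper:19 / Elm:22 / Pine:23] → Knoll (3)
Knoll → [Juniper:22 / Elm:25 / Pine:26] → Juniper (22)
Juniper → [Pine:4 / Elm:12] → Pine (4)
Pine → [Elm:8] → Elm (8)
Return Elm→Cedar: 22.
Total = 3 + 22 + 4 + 8 + 22 = 59.

Nearest-neighbour total = 59 min; route Cedar → Knoll → Juniper → Pine → Elm → Cedar.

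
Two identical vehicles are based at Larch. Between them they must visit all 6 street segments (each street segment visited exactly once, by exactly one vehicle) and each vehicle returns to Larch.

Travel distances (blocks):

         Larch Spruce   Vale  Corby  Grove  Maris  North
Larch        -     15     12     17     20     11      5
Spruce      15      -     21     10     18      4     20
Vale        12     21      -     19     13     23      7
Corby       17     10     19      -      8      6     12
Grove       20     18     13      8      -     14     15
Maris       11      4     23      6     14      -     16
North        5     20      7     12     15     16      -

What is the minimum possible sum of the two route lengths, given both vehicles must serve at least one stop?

Minimum combined distance: 68 blocks.

There are 2^5 − 1 = 31 ways to divide the 6 stops into two non-empty groups. For each, the best each vehicle can do is its own shortest tour through its group:
  {Spruce} + {Vale, Corby, Grove, Maris, North}: 30 + 50 = 80
  {Vale} + {Spruce, Corby, Grove, Maris, North}: 24 + 53 = 77
  {Spruce, Vale} + {Corby, Grove, Maris, North}: 48 + 45 = 93
  {Corby} + {Spruce, Vale, Grove, Maris, North}: 34 + 58 = 92
  {Spruce, Corby} + {Vale, Grove, Maris, North}: 42 + 50 = 92
  {Vale, Corby} + {Spruce, Grove, Maris, North}: 48 + 53 = 101
  … (31 splits in total)
  {Spruce, Vale, Corby, Grove, Maris} + {North}: 58 + 10 = 68  ← best
Best: vehicle 1 Larch → Spruce → Maris → Corby → Grove → Vale → Larch = 58; vehicle 2 Larch → North → Larch = 10; combined 68.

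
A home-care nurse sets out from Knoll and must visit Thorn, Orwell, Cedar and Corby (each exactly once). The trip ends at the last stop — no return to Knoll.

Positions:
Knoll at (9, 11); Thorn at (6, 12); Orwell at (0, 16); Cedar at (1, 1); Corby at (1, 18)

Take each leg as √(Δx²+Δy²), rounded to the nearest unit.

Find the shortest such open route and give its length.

There are 4! = 24 possible orderings.
Knoll→Thorn→Orwell→Cedar→Corby: 3+7+15+17 = 42
Knoll→Thorn→Orwell→Corby→Cedar: 3+7+2+17 = 29
Knoll→Thorn→Cedar→Orwell→Corby: 3+12+15+2 = 32
Knoll→Thorn→Cedar→Corby→Orwell: 3+12+17+2 = 34
Knoll→Thorn→Corby→Orwell→Cedar: 3+8+2+15 = 28
Knoll→Thorn→Corby→Cedar→Orwell: 3+8+17+15 = 43
Knoll→Orwell→Thorn→Cedar→Corby: 10+7+12+17 = 46
Knoll→Orwell→Thorn→Corby→Cedar: 10+7+8+17 = 42
Knoll→Orwell→Cedar→Thorn→Corby: 10+15+12+8 = 45
Knoll→Orwell→Cedar→Corby→Thorn: 10+15+17+8 = 50
Knoll→Orwell→Corby→Thorn→Cedar: 10+2+8+12 = 32
Knoll→Orwell→Corby→Cedar→Thorn: 10+2+17+12 = 41
Knoll→Cedar→Thorn→Orwell→Corby: 13+12+7+2 = 34
Knoll→Cedar→Thorn→Corby→Orwell: 13+12+8+2 = 35
… (10 more)
The minimum is 28.
One shortest path: Knoll → Thorn → Corby → Orwell → Cedar.

Minimum one-way distance = 28.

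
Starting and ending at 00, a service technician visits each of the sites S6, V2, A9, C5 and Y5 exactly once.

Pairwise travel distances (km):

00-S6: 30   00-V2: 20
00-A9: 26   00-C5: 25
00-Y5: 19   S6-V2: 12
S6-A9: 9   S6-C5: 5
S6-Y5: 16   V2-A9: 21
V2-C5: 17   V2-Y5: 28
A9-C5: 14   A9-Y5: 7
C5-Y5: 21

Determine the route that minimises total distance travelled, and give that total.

Minimum total distance: 77 km.

There are 60 distinct closed tours to check (reversals are equivalent).
00 - S6 - V2 - A9 - C5 - Y5 - 00: 30+12+21+14+21+19 = 117
00 - S6 - V2 - A9 - Y5 - C5 - 00: 30+12+21+7+21+25 = 116
00 - S6 - V2 - C5 - A9 - Y5 - 00: 30+12+17+14+7+19 = 99
00 - S6 - V2 - C5 - Y5 - A9 - 00: 30+12+17+21+7+26 = 113
00 - S6 - V2 - Y5 - A9 - C5 - 00: 30+12+28+7+14+25 = 116
00 - S6 - V2 - Y5 - C5 - A9 - 00: 30+12+28+21+14+26 = 131
00 - S6 - A9 - V2 - C5 - Y5 - 00: 30+9+21+17+21+19 = 117
00 - S6 - A9 - V2 - Y5 - C5 - 00: 30+9+21+28+21+25 = 134
00 - S6 - A9 - C5 - V2 - Y5 - 00: 30+9+14+17+28+19 = 117
00 - S6 - A9 - C5 - Y5 - V2 - 00: 30+9+14+21+28+20 = 122
00 - S6 - A9 - Y5 - V2 - C5 - 00: 30+9+7+28+17+25 = 116
00 - S6 - A9 - Y5 - C5 - V2 - 00: 30+9+7+21+17+20 = 104
00 - S6 - C5 - V2 - A9 - Y5 - 00: 30+5+17+21+7+19 = 99
00 - S6 - C5 - V2 - Y5 - A9 - 00: 30+5+17+28+7+26 = 113
… (46 more)
00 - V2 - S6 - C5 - A9 - Y5 - 00: 20+12+5+14+7+19 = 77  ← best
The minimum is 77.
One optimal route: 00 → V2 → S6 → C5 → A9 → Y5 → 00 (or its reverse).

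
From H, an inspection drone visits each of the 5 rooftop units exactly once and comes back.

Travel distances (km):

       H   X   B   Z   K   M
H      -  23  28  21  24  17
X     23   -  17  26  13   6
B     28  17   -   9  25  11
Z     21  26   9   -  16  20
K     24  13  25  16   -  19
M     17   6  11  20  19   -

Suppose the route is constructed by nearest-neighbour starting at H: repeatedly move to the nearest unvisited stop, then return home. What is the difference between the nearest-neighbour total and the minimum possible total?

From H: M=17, Z=21, X=23, K=24, B=28 → choose M (17).
From M: X=6, B=11, K=19, Z=20 → choose X (6).
From X: K=13, B=17, Z=26 → choose K (13).
From K: Z=16, B=25 → choose Z (16).
From Z: B=9 → choose B (9).
NN route H → M → X → K → Z → B → H costs 89.
Optimal: H → Z → B → M → X → K → H costs 84 (by enumerating all 60 distinct tours).
Excess = 89 − 84 = 5.

The nearest-neighbour route is 5 km longer than optimal.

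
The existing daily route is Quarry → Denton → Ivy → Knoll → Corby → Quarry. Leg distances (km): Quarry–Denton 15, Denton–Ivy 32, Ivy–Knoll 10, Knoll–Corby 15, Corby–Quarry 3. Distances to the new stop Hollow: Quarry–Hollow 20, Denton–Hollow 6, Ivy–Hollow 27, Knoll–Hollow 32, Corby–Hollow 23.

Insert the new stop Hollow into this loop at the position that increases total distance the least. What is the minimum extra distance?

Minimum extra distance: 1 km, inserting Hollow between Denton and Ivy.

Insertion cost between consecutive stops i–j is d(i,Hollow) + d(Hollow,j) − d(i,j):
  between Quarry and Denton: 20 + 6 − 15 = 11
  between Denton and Ivy: 6 + 27 − 32 = 1
  between Ivy and Knoll: 27 + 32 − 10 = 49
  between Knoll and Corby: 32 + 23 − 15 = 40
  between Corby and Quarry: 23 + 20 − 3 = 40
Cheapest insertion is between Denton and Ivy, adding 1.
New total = 75 + 1 = 76.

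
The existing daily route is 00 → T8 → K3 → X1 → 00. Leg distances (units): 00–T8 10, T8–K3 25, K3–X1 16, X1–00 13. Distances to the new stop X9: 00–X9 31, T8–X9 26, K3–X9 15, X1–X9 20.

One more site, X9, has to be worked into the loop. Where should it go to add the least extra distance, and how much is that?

Minimum extra distance: 16, inserting X9 between T8 and K3.

Insertion cost between consecutive stops i–j is d(i,X9) + d(X9,j) − d(i,j):
  between 00 and T8: 31 + 26 − 10 = 47
  between T8 and K3: 26 + 15 − 25 = 16
  between K3 and X1: 15 + 20 − 16 = 19
  between X1 and 00: 20 + 31 − 13 = 38
Cheapest insertion is between T8 and K3, adding 16.
New total = 64 + 16 = 80.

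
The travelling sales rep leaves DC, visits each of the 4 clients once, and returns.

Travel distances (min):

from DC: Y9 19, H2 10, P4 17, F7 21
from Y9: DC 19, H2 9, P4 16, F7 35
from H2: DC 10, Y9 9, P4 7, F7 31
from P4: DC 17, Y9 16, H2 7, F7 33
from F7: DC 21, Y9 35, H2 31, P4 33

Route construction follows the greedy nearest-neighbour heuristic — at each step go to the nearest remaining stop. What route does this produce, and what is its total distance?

DC → [H2:10 / P4:17 / Y9:19 / F7:21] → H2 (10)
H2 → [P4:7 / Y9:9 / F7:31] → P4 (7)
P4 → [Y9:16 / F7:33] → Y9 (16)
Y9 → [F7:35] → F7 (35)
Return F7→DC: 21.
Total = 10 + 7 + 16 + 35 + 21 = 89.

Total distance 89 min via the nearest-neighbour route DC → H2 → P4 → Y9 → F7 → DC.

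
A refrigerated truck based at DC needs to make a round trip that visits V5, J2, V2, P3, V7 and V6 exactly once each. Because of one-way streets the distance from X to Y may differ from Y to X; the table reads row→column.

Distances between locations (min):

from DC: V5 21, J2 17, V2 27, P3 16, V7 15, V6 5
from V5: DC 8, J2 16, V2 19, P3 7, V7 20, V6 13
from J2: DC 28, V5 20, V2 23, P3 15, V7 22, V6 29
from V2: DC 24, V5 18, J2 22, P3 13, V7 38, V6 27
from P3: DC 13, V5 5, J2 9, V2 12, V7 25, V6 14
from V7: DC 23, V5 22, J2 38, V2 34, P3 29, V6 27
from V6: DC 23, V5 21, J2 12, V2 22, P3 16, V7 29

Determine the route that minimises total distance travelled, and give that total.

Shortest round trip = 99 min.

DC - V5 - J2 - V2 - P3 - V7 - V6 - DC: 21+16+23+13+25+27+23 = 148
DC - V5 - J2 - V2 - P3 - V6 - V7 - DC: 21+16+23+13+14+29+23 = 139
DC - V5 - J2 - V2 - V7 - P3 - V6 - DC: 21+16+23+38+29+14+23 = 164
DC - V5 - J2 - V2 - V7 - V6 - P3 - DC: 21+16+23+38+27+16+13 = 154
DC - V5 - J2 - V2 - V6 - P3 - V7 - DC: 21+16+23+27+16+25+23 = 151
DC - V5 - J2 - V2 - V6 - V7 - P3 - DC: 21+16+23+27+29+29+13 = 158
DC - V5 - J2 - P3 - V2 - V7 - V6 - DC: 21+16+15+12+38+27+23 = 152
DC - V5 - J2 - P3 - V2 - V6 - V7 - DC: 21+16+15+12+27+29+23 = 143
… (712 more)
DC - V6 - J2 - V7 - V2 - P3 - V5 - DC: 5+12+22+34+13+5+8 = 99  ← best
The minimum is 99.
One optimal route: DC → V6 → J2 → V7 → V2 → P3 → V5 → DC.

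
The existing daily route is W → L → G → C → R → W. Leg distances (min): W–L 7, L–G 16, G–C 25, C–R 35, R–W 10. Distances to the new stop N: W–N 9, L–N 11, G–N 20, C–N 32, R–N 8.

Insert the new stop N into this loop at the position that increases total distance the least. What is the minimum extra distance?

Insertion cost between consecutive stops i–j is d(i,N) + d(N,j) − d(i,j):
  between W and L: 9 + 11 − 7 = 13
  between L and G: 11 + 20 − 16 = 15
  between G and C: 20 + 32 − 25 = 27
  between C and R: 32 + 8 − 35 = 5
  between R and W: 8 + 9 − 10 = 7
Cheapest insertion is between C and R, adding 5.
New total = 93 + 5 = 98.

Adding 5 min by placing N on the C–R leg.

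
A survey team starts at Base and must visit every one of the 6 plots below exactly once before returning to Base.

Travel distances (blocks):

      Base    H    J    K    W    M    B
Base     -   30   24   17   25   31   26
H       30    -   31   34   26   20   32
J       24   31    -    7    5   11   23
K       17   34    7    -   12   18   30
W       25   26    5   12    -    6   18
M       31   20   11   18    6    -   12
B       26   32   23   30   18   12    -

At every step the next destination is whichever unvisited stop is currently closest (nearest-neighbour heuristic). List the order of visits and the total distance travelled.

At Base the remaining stops are K 17, J 24, W 25, B 26, H 30, M 31; go to K.
At K the remaining stops are J 7, W 12, M 18, B 30, H 34; go to J.
At J the remaining stops are W 5, M 11, B 23, H 31; go to W.
At W the remaining stops are M 6, B 18, H 26; go to M.
At M the remaining stops are B 12, H 20; go to B.
At B the remaining stops are H 32; go to H.
Return H→Base: 30.
Total = 17 + 7 + 5 + 6 + 12 + 32 + 30 = 109.

Total distance 109 blocks via the nearest-neighbour route Base → K → J → W → M → B → H → Base.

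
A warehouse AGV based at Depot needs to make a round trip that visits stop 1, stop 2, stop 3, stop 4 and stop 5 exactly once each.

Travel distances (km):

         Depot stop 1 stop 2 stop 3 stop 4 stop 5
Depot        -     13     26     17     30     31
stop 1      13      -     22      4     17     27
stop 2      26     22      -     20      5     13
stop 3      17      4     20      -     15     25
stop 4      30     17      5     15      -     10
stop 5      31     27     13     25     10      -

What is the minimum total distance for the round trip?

Minimum total distance: 81 km.

Depot → stop 1 → stop 2 → stop 3 → stop 4 → stop 5 → Depot: 13+22+20+15+10+31 = 111
Depot → stop 1 → stop 2 → stop 3 → stop 5 → stop 4 → Depot: 13+22+20+25+10+30 = 120
Depot → stop 1 → stop 2 → stop 4 → stop 3 → stop 5 → Depot: 13+22+5+15+25+31 = 111
Depot → stop 1 → stop 2 → stop 4 → stop 5 → stop 3 → Depot: 13+22+5+10+25+17 = 92
Depot → stop 1 → stop 2 → stop 5 → stop 3 → stop 4 → Depot: 13+22+13+25+15+30 = 118
Depot → stop 1 → stop 2 → stop 5 → stop 4 → stop 3 → Depot: 13+22+13+10+15+17 = 90
Depot → stop 1 → stop 3 → stop 2 → stop 4 → stop 5 → Depot: 13+4+20+5+10+31 = 83
Depot → stop 1 → stop 3 → stop 2 → stop 5 → stop 4 → Depot: 13+4+20+13+10+30 = 90
Depot → stop 1 → stop 3 → stop 4 → stop 2 → stop 5 → Depot: 13+4+15+5+13+31 = 81
Depot → stop 1 → stop 3 → stop 4 → stop 5 → stop 2 → Depot: 13+4+15+10+13+26 = 81
Depot → stop 1 → stop 3 → stop 5 → stop 2 → stop 4 → Depot: 13+4+25+13+5+30 = 90
Depot → stop 1 → stop 3 → stop 5 → stop 4 → stop 2 → Depot: 13+4+25+10+5+26 = 83
Depot → stop 1 → stop 4 → stop 2 → stop 3 → stop 5 → Depot: 13+17+5+20+25+31 = 111
Depot → stop 1 → stop 4 → stop 2 → stop 5 → stop 3 → Depot: 13+17+5+13+25+17 = 90
… (46 more)
The minimum is 81.
One optimal route: Depot → stop 1 → stop 3 → stop 4 → stop 2 → stop 5 → Depot (or its reverse).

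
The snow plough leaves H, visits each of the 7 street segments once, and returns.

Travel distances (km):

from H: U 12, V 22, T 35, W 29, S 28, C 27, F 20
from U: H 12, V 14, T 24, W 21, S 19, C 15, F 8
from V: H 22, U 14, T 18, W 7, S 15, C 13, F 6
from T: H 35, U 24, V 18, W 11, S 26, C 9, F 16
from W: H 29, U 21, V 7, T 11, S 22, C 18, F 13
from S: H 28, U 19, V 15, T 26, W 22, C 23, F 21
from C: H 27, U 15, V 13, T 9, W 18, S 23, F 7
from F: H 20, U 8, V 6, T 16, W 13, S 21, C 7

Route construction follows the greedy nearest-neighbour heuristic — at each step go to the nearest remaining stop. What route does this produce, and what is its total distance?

Nearest-neighbour total = 104 km; route H → U → F → V → W → T → C → S → H.

H → [U:12 / F:20 / V:22 / C:27 / S:28 / W:29 / T:35] → U (12)
U → [F:8 / V:14 / C:15 / S:19 / W:21 / T:24] → F (8)
F → [V:6 / C:7 / W:13 / T:16 / S:21] → V (6)
V → [W:7 / C:13 / S:15 / T:18] → W (7)
W → [T:11 / C:18 / S:22] → T (11)
T → [C:9 / S:26] → C (9)
C → [S:23] → S (23)
Return S→H: 28.
Total = 12 + 8 + 6 + 7 + 11 + 9 + 23 + 28 = 104.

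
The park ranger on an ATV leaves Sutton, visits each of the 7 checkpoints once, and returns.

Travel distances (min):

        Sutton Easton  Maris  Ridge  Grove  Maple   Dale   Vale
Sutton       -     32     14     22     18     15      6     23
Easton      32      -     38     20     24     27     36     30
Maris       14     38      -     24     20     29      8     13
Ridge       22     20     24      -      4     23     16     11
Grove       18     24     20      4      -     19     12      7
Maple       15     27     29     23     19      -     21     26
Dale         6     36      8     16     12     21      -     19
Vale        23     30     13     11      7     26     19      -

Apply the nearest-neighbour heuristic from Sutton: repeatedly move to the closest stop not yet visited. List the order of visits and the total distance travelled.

100 min along Sutton → Dale → Maris → Vale → Grove → Ridge → Easton → Maple → Sutton.

Sutton → [Dale:6 / Maris:14 / Maple:15 / Grove:18 / Ridge:22 / Vale:23 / Easton:32] → Dale (6)
Dale → [Maris:8 / Grove:12 / Ridge:16 / Vale:19 / Maple:21 / Easton:36] → Maris (8)
Maris → [Vale:13 / Grove:20 / Ridge:24 / Maple:29 / Easton:38] → Vale (13)
Vale → [Grove:7 / Ridge:11 / Maple:26 / Easton:30] → Grove (7)
Grove → [Ridge:4 / Maple:19 / Easton:24] → Ridge (4)
Ridge → [Easton:20 / Maple:23] → Easton (20)
Easton → [Maple:27] → Maple (27)
Return Maple→Sutton: 15.
Total = 6 + 8 + 13 + 7 + 4 + 20 + 27 + 15 = 100.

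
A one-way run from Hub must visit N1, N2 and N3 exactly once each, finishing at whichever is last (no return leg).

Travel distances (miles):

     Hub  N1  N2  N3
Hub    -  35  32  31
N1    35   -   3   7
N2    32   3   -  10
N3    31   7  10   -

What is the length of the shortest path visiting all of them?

Shortest open route: 41 miles.

There are 3! = 6 possible orderings.
Hub→N1→N2→N3: 35+3+10 = 48
Hub→N1→N3→N2: 35+7+10 = 52
Hub→N2→N1→N3: 32+3+7 = 42
Hub→N2→N3→N1: 32+10+7 = 49
Hub→N3→N1→N2: 31+7+3 = 41
Hub→N3→N2→N1: 31+10+3 = 44
The minimum is 41.
One shortest path: Hub → N3 → N1 → N2.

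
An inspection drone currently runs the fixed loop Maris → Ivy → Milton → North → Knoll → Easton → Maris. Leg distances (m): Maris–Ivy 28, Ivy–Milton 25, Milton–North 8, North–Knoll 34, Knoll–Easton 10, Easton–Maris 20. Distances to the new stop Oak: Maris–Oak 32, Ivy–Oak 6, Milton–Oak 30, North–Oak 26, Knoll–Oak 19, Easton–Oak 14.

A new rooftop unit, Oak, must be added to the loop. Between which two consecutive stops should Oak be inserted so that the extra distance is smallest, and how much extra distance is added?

Adding 10 m by placing Oak on the Maris–Ivy leg.

Insertion cost between consecutive stops i–j is d(i,Oak) + d(Oak,j) − d(i,j):
  between Maris and Ivy: 32 + 6 − 28 = 10
  between Ivy and Milton: 6 + 30 − 25 = 11
  between Milton and North: 30 + 26 − 8 = 48
  between North and Knoll: 26 + 19 − 34 = 11
  between Knoll and Easton: 19 + 14 − 10 = 23
  between Easton and Maris: 14 + 32 − 20 = 26
Cheapest insertion is between Maris and Ivy, adding 10.
New total = 125 + 10 = 135.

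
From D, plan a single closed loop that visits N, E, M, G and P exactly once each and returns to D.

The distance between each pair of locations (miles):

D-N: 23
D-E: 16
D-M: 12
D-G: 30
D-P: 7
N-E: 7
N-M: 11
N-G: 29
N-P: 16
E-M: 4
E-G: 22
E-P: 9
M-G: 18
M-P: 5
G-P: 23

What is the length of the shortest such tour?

Shortest round trip = 82 miles.

With 5 stops there are 5!/2 = 60 distinct round trips (a route and its reverse cost the same).
D-N-E-M-G-P-D: 23+7+4+18+23+7 = 82
D-N-E-M-P-G-D: 23+7+4+5+23+30 = 92
D-N-E-G-M-P-D: 23+7+22+18+5+7 = 82
D-N-E-G-P-M-D: 23+7+22+23+5+12 = 92
D-N-E-P-M-G-D: 23+7+9+5+18+30 = 92
D-N-E-P-G-M-D: 23+7+9+23+18+12 = 92
D-N-M-E-G-P-D: 23+11+4+22+23+7 = 90
D-N-M-E-P-G-D: 23+11+4+9+23+30 = 100
D-N-M-G-E-P-D: 23+11+18+22+9+7 = 90
D-N-M-G-P-E-D: 23+11+18+23+9+16 = 100
D-N-M-P-E-G-D: 23+11+5+9+22+30 = 100
D-N-M-P-G-E-D: 23+11+5+23+22+16 = 100
D-N-G-E-M-P-D: 23+29+22+4+5+7 = 90
D-N-G-E-P-M-D: 23+29+22+9+5+12 = 100
… (46 more)
The minimum is 82.
One optimal route: D → N → E → M → G → P → D (or its reverse).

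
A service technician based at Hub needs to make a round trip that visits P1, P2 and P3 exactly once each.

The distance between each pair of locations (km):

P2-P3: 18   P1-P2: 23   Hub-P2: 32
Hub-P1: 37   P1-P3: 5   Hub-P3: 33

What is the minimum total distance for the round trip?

There are 3 distinct closed tours to check (reversals are equivalent).
Hub→P1→P2→P3→Hub: 37+23+18+33 = 111
Hub→P1→P3→P2→Hub: 37+5+18+32 = 92
Hub→P2→P1→P3→Hub: 32+23+5+33 = 93
The minimum is 92.
One optimal route: Hub → P1 → P3 → P2 → Hub (or its reverse).

Minimum total distance: 92 km.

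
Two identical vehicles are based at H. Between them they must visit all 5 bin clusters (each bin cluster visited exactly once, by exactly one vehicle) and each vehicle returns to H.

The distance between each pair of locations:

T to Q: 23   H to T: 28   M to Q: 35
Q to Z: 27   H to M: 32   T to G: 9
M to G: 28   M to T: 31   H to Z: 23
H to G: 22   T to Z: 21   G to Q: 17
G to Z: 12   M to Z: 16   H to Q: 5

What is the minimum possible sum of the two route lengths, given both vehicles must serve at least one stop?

107 — the smallest possible combined total.

Try each way of splitting the stops between the two vehicles (each non-empty) and, for each split, find the best tour for each vehicle:
  {M} + {T, G, Q, Z}: 64 + 72 = 136
  {T} + {M, G, Q, Z}: 56 + 82 = 138
  {M, T} + {G, Q, Z}: 91 + 57 = 148
  {G} + {M, T, Q, Z}: 44 + 97 = 141
  {M, G} + {T, Q, Z}: 82 + 72 = 154
  {T, G} + {M, Q, Z}: 59 + 79 = 138
  … (15 splits in total)
  {Q} + {M, T, G, Z}: 10 + 97 = 107  ← best
Best: vehicle 1 H → Q → H = 10; vehicle 2 H → M → Z → G → T → H = 97; combined 107.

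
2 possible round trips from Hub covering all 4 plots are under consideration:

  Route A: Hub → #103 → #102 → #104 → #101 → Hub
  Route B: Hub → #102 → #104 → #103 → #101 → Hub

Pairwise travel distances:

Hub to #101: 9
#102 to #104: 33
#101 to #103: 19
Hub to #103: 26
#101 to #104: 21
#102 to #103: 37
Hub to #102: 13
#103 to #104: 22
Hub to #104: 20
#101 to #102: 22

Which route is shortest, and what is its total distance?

Shortest is Route B, total 96.

Route A: 26 + 37 + 33 + 21 + 9 = 126
Route B: 13 + 33 + 22 + 19 + 9 = 96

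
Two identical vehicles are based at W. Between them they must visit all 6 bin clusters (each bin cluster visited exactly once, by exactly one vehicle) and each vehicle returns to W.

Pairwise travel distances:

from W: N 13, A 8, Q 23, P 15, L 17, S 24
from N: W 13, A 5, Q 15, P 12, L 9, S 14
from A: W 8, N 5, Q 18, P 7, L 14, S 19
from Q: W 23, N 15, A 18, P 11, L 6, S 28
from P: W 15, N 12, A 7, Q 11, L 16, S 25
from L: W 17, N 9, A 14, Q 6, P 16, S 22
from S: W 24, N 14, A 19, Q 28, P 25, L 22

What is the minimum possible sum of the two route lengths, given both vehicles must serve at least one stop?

Minimum combined distance: 95.

Check every non-empty split of the stops between the two vehicles; for each half take its own optimal tour:
  {N} + {A, Q, P, L, S}: 26 + 78 = 104
  {A} + {N, Q, P, L, S}: 16 + 79 = 95
  {N, A} + {Q, P, L, S}: 26 + 78 = 104
  {Q} + {N, A, P, L, S}: 46 + 78 = 124
  {N, Q} + {A, P, L, S}: 51 + 77 = 128
  {A, Q} + {N, P, L, S}: 49 + 78 = 127
  … (31 splits in total)
Best: vehicle 1 W → A → W = 16; vehicle 2 W → P → Q → L → N → S → W = 79; combined 95.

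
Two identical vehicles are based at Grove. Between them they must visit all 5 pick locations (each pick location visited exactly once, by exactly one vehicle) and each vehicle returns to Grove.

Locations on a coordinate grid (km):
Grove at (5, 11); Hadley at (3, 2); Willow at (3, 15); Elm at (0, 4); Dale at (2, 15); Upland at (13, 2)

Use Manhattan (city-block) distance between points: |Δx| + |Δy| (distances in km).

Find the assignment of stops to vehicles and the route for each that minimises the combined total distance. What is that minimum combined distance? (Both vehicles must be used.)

58 km — the smallest possible combined total.

Check every non-empty split of the stops between the two vehicles; for each half take its own optimal tour:
  {Hadley} + {Willow, Elm, Dale, Upland}: 22 + 52 = 74
  {Willow} + {Hadley, Elm, Dale, Upland}: 12 + 52 = 64
  {Hadley, Willow} + {Elm, Dale, Upland}: 30 + 52 = 82
  {Elm} + {Hadley, Willow, Dale, Upland}: 24 + 48 = 72
  {Hadley, Elm} + {Willow, Dale, Upland}: 28 + 48 = 76
  {Willow, Elm} + {Hadley, Dale, Upland}: 32 + 48 = 80
  … (15 splits in total)
  {Willow, Dale} + {Hadley, Elm, Upland}: 14 + 44 = 58  ← best
Best: vehicle 1 Grove → Willow → Dale → Grove = 14; vehicle 2 Grove → Elm → Hadley → Upland → Grove = 44; combined 58.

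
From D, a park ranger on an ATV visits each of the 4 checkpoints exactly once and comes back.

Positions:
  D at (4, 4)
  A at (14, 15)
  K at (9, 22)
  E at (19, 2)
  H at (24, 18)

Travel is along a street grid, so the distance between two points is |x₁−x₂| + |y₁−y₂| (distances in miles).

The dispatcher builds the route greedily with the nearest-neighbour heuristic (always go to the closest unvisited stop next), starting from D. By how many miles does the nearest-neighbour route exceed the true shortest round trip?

D: E=17, A=21, K=23, H=34 ⇒ E
E: A=18, H=21, K=30 ⇒ A
A: K=12, H=13 ⇒ K
K: H=19 ⇒ H
NN route D → E → A → K → H → D costs 100.
Optimal: D → K → A → H → E → D costs 86 (by enumerating all 12 distinct tours).
Excess = 100 − 86 = 14.

Excess over optimum: 14 miles.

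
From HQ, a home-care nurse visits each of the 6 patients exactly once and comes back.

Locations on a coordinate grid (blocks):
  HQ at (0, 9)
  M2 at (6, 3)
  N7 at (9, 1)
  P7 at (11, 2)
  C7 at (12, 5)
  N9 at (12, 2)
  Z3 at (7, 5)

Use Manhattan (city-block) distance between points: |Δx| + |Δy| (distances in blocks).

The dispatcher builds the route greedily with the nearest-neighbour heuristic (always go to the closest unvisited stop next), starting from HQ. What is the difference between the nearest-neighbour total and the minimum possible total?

The nearest-neighbour route is 2 blocks longer than optimal.

From HQ: Z3=11, M2=12, C7=16, N7=17, P7=18, N9=19 → choose Z3 (11).
From Z3: M2=3, C7=5, N7=6, P7=7, N9=8 → choose M2 (3).
From M2: N7=5, P7=6, N9=7, C7=8 → choose N7 (5).
From N7: P7=3, N9=4, C7=7 → choose P7 (3).
From P7: N9=1, C7=4 → choose N9 (1).
From N9: C7=3 → choose C7 (3).
NN route HQ → Z3 → M2 → N7 → P7 → N9 → C7 → HQ costs 42.
Optimal: HQ → M2 → N7 → P7 → N9 → C7 → Z3 → HQ costs 40 (by enumerating all 360 distinct tours).
Excess = 42 − 40 = 2.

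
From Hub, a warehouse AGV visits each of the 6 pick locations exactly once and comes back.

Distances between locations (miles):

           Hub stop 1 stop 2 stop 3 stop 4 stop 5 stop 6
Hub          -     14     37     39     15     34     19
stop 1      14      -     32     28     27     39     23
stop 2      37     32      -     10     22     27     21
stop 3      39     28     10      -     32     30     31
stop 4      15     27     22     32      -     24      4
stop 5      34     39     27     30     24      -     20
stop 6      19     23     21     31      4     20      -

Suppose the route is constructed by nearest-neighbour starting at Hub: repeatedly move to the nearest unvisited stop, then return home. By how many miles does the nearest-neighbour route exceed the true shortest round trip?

19 miles longer than the optimal tour.

Hub: stop 1=14, stop 4=15, stop 6=19, stop 5=34, stop 2=37, stop 3=39 ⇒ stop 1
stop 1: stop 6=23, stop 4=27, stop 3=28, stop 2=32, stop 5=39 ⇒ stop 6
stop 6: stop 4=4, stop 5=20, stop 2=21, stop 3=31 ⇒ stop 4
stop 4: stop 2=22, stop 5=24, stop 3=32 ⇒ stop 2
stop 2: stop 3=10, stop 5=27 ⇒ stop 3
stop 3: stop 5=30 ⇒ stop 5
NN route Hub → stop 1 → stop 6 → stop 4 → stop 2 → stop 3 → stop 5 → Hub costs 137.
Optimal: Hub → stop 1 → stop 3 → stop 2 → stop 5 → stop 6 → stop 4 → Hub costs 118 (by enumerating all 360 distinct tours).
Excess = 137 − 118 = 19.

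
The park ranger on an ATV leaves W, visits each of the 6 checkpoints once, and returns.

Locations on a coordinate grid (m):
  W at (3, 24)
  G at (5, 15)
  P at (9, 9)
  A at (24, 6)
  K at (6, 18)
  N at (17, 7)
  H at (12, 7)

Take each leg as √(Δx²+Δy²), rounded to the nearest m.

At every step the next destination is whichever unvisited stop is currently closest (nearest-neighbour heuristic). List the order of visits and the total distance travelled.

Nearest-neighbour total = 61 m; route W → K → G → P → H → N → A → W.

At W the remaining stops are K 7, G 9, P 16, H 19, N 22, A 28; go to K.
At K the remaining stops are G 3, P 9, H 13, N 16, A 22; go to G.
At G the remaining stops are P 7, H 11, N 14, A 21; go to P.
At P the remaining stops are H 4, N 8, A 15; go to H.
At H the remaining stops are N 5, A 12; go to N.
At N the remaining stops are A 7; go to A.
Return A→W: 28.
Total = 7 + 3 + 7 + 4 + 5 + 7 + 28 = 61.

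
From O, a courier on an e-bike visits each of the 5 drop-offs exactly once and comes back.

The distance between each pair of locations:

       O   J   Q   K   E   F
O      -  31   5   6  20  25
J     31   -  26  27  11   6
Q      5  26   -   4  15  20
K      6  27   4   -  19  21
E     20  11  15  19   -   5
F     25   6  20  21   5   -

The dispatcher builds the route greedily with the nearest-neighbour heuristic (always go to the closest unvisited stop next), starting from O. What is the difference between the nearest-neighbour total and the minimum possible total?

The nearest-neighbour route is 6 longer than optimal.

O: Q=5, K=6, E=20, F=25, J=31 ⇒ Q
Q: K=4, E=15, F=20, J=26 ⇒ K
K: E=19, F=21, J=27 ⇒ E
E: F=5, J=11 ⇒ F
F: J=6 ⇒ J
NN route O → Q → K → E → F → J → O costs 70.
Optimal: O → Q → E → J → F → K → O costs 64 (by enumerating all 60 distinct tours).
Excess = 70 − 64 = 6.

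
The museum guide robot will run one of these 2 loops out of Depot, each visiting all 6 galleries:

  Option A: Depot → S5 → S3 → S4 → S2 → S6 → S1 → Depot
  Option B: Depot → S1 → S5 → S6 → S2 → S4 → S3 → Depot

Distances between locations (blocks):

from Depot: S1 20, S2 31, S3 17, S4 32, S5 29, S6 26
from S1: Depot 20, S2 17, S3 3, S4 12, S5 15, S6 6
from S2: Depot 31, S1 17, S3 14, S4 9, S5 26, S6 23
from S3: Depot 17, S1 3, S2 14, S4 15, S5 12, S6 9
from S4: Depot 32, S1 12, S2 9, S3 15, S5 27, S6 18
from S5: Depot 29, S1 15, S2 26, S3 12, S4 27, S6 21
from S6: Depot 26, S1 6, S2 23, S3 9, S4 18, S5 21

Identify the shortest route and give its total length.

114 blocks — Option A is the shortest.

Option A: 29 + 12 + 15 + 9 + 23 + 6 + 20 = 114
Option B: 20 + 15 + 21 + 23 + 9 + 15 + 17 = 120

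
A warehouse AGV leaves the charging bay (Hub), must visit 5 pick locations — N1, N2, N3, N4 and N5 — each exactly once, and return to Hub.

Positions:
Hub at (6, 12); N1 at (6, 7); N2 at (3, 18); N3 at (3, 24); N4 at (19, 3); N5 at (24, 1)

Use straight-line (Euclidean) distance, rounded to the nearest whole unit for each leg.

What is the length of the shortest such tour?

There are 60 distinct closed tours to check (reversals are equivalent).
Hub→N1→N2→N3→N4→N5→Hub: 5+11+6+26+5+21 = 74
Hub→N1→N2→N3→N5→N4→Hub: 5+11+6+31+5+16 = 74
Hub→N1→N2→N4→N3→N5→Hub: 5+11+22+26+31+21 = 116
Hub→N1→N2→N4→N5→N3→Hub: 5+11+22+5+31+12 = 86
Hub→N1→N2→N5→N3→N4→Hub: 5+11+27+31+26+16 = 116
Hub→N1→N2→N5→N4→N3→Hub: 5+11+27+5+26+12 = 86
Hub→N1→N3→N2→N4→N5→Hub: 5+17+6+22+5+21 = 76
Hub→N1→N3→N2→N5→N4→Hub: 5+17+6+27+5+16 = 76
Hub→N1→N3→N4→N2→N5→Hub: 5+17+26+22+27+21 = 118
Hub→N1→N3→N4→N5→N2→Hub: 5+17+26+5+27+7 = 87
Hub→N1→N3→N5→N2→N4→Hub: 5+17+31+27+22+16 = 118
Hub→N1→N3→N5→N4→N2→Hub: 5+17+31+5+22+7 = 87
Hub→N1→N4→N2→N3→N5→Hub: 5+14+22+6+31+21 = 99
Hub→N1→N4→N2→N5→N3→Hub: 5+14+22+27+31+12 = 111
… (46 more)
Hub→N1→N4→N5→N3→N2→Hub: 5+14+5+31+6+7 = 68  ← best
The minimum is 68.
One optimal route: Hub → N1 → N4 → N5 → N3 → N2 → Hub (or its reverse).

Shortest round trip = 68.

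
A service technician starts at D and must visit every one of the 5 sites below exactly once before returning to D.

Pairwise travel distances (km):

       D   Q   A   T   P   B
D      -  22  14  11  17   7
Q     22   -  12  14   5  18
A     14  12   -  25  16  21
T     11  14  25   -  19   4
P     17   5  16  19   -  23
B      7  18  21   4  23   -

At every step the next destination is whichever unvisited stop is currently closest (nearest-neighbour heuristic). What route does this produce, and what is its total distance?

From D: distances to unvisited — B=7, T=11, A=14, P=17, Q=22. Nearest is B (7).
From B: distances to unvisited — T=4, Q=18, A=21, P=23. Nearest is T (4).
From T: distances to unvisited — Q=14, P=19, A=25. Nearest is Q (14).
From Q: distances to unvisited — P=5, A=12. Nearest is P (5).
From P: distances to unvisited — A=16. Nearest is A (16).
Return A→D: 14.
Total = 7 + 4 + 14 + 5 + 16 + 14 = 60.

60 km along D → B → T → Q → P → A → D.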